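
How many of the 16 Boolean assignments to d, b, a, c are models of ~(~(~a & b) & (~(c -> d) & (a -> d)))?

15

Initial set: {~(~(~a & b) & (~(c -> d) & (a -> d)))}.
~(~(~a & b) & (~(c -> d) & (a -> d))): β-rule — branch into ~~(~a & b)  //  ~(~(c -> d) & (a -> d)).
  branch 1 (add ~~(~a & b)):
    ~~(~a & b): α-rule — add ~a, b.
    ○ open, literals {a=0, b=1}.
  branch 2 (add ~(~(c -> d) & (a -> d))):
    ~(~(c -> d) & (a -> d)): β-rule — branch into ~~(c -> d)  //  ~(a -> d).
      branch 2.1 (add ~~(c -> d)):
        ~~(c -> d): β-rule — branch into ~c  //  d.
          branch 2.1.1 (add ~c):
            ○ open, literals {c=0}.
          branch 2.1.2 (add d):
            ○ open, literals {d=1}.
      branch 2.2 (add ~(a -> d)):
        ~(a -> d): α-rule — add a, ~d.
        ○ open, literals {a=1, d=0}.
0 branches closed, 4 open.
Each open branch fixes some atoms; the unmentioned ones are free. Counting distinct full assignments: branch {a=0, b=1} (d, c) contributes 4 new; branch {c=0} (d, b, a) contributes 6 new; branch {d=1} (b, a, c) contributes 3 new; branch {a=1, d=0} (b, c) contributes 2 new. Total: 15.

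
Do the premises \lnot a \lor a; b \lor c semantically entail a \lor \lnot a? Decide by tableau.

Initial set: {T (\lnot a \lor a); T (b \lor c); F (a \lor \lnot a)}.
F (a \lor \lnot a): α-rule — add F a, F \lnot a.
× closes — contains both a and \lnot a.
All 1 branch closes.
Every branch closed, so the premises entail the conclusion.

Yes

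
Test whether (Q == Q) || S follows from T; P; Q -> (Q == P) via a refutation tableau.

Yes

Initial set: {T; P; (Q -> (Q == P)); !((Q == Q) || S)}.
!((Q == Q) || S): α-rule — add !(Q == Q), !S.
(Q -> (Q == P)): β-rule — branch into !Q  //  (Q == P).
  branch 1 (add !Q):
    !(Q == Q): β-rule — branch into Q, !Q  //  !Q, Q.
      branch 1.1 (add Q, !Q):
        × closes — contains both Q and !Q.
      branch 1.2 (add !Q, Q):
        × closes — contains both Q and !Q.
  branch 2 (add (Q == P)):
    !(Q == Q): β-rule — branch into Q, !Q  //  !Q, Q.
      branch 2.1 (add Q, !Q):
        × closes — contains both Q and !Q.
      branch 2.2 (add !Q, Q):
        × closes — contains both Q and !Q.
All 4 branches close.
Every branch closed, so the premises entail the conclusion.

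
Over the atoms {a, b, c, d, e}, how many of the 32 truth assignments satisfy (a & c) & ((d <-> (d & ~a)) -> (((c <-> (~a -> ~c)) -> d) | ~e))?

6

Initial set: {((a & c) & ((d <-> (d & ~a)) -> (((c <-> (~a -> ~c)) -> d) | ~e)))}.
((a & c) & ((d <-> (d & ~a)) -> (((c <-> (~a -> ~c)) -> d) | ~e))): α-rule — add (a & c), ((d <-> (d & ~a)) -> (((c <-> (~a -> ~c)) -> d) | ~e)).
(a & c): α-rule — add a, c.
((d <-> (d & ~a)) -> (((c <-> (~a -> ~c)) -> d) | ~e)): β-rule — branch into ~(d <-> (d & ~a))  //  (((c <-> (~a -> ~c)) -> d) | ~e).
  branch 1 (add ~(d <-> (d & ~a))):
    ~(d <-> (d & ~a)): β-rule — branch into d, ~(d & ~a)  //  ~d, (d & ~a).
      branch 1.1 (add d, ~(d & ~a)):
        ~(d & ~a): β-rule — branch into ~d  //  ~~a.
          branch 1.1.1 (add ~d):
            × closes — contains both d and ~d.
          branch 1.1.2 (add ~~a):
            ○ open, literals {a=T, c=T, d=T}.
      branch 1.2 (add ~d, (d & ~a)):
        (d & ~a): α-rule — add d, ~a.
        × closes — contains both d and ~d.
  branch 2 (add (((c <-> (~a -> ~c)) -> d) | ~e)):
    (((c <-> (~a -> ~c)) -> d) | ~e): β-rule — branch into ((c <-> (~a -> ~c)) -> d)  //  ~e.
      branch 2.1 (add ((c <-> (~a -> ~c)) -> d)):
        ((c <-> (~a -> ~c)) -> d): β-rule — branch into ~(c <-> (~a -> ~c))  //  d.
          branch 2.1.1 (add ~(c <-> (~a -> ~c))):
            ~(c <-> (~a -> ~c)): β-rule — branch into c, ~(~a -> ~c)  //  ~c, (~a -> ~c).
              branch 2.1.1.1 (add c, ~(~a -> ~c)):
                ~(~a -> ~c): α-rule — add ~a, ~~c.
                × closes — contains both a and ~a.
              branch 2.1.1.2 (add ~c, (~a -> ~c)):
                × closes — contains both c and ~c.
          branch 2.1.2 (add d):
            ○ open, literals {a=T, c=T, d=T}.
      branch 2.2 (add ~e):
        ○ open, literals {a=T, c=T, e=F}.
4 branches closed, 3 open.
Each open branch fixes some atoms; the unmentioned ones are free. Counting distinct full assignments: branch {a=T, c=T, d=T} (b, e) contributes 4 new; branch {a=T, c=T, d=T} (b, e) contributes 0 new; branch {a=T, c=T, e=F} (b, d) contributes 2 new. Total: 6.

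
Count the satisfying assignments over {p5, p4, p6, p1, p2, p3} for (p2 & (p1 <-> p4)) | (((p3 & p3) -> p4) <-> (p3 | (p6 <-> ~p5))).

Initial set: {((p2 & (p1 <-> p4)) | (((p3 & p3) -> p4) <-> (p3 | (p6 <-> ~p5))))}.
((p2 & (p1 <-> p4)) | (((p3 & p3) -> p4) <-> (p3 | (p6 <-> ~p5)))): β-rule — branch into (p2 & (p1 <-> p4))  //  (((p3 & p3) -> p4) <-> (p3 | (p6 <-> ~p5))).
  branch 1 (add (p2 & (p1 <-> p4))):
    (p2 & (p1 <-> p4)): α-rule — add p2, (p1 <-> p4).
    (p1 <-> p4): β-rule — branch into p1, p4  //  ~p1, ~p4.
      branch 1.1 (add p1, p4):
        ○ open, literals {p1=T, p2=T, p4=T}.
      branch 1.2 (add ~p1, ~p4):
        ○ open, literals {p1=F, p2=T, p4=F}.
  branch 2 (add (((p3 & p3) -> p4) <-> (p3 | (p6 <-> ~p5)))):
    (((p3 & p3) -> p4) <-> (p3 | (p6 <-> ~p5))): β-rule — branch into ((p3 & p3) -> p4), (p3 | (p6 <-> ~p5))  //  ~((p3 & p3) -> p4), ~(p3 | (p6 <-> ~p5)).
      branch 2.1 (add ((p3 & p3) -> p4), (p3 | (p6 <-> ~p5))):
        ((p3 & p3) -> p4): β-rule — branch into ~(p3 & p3)  //  p4.
          branch 2.1.1 (add ~(p3 & p3)):
            (p3 | (p6 <-> ~p5)): β-rule — branch into p3  //  (p6 <-> ~p5).
              branch 2.1.1.1 (add p3):
                ~(p3 & p3): β-rule — branch into ~p3  //  ~p3.
                  branch 2.1.1.1.1 (add ~p3):
                    × closes — contains both p3 and ~p3.
                  branch 2.1.1.1.2 (add ~p3):
                    × closes — contains both p3 and ~p3.
              branch 2.1.1.2 (add (p6 <-> ~p5)):
                ~(p3 & p3): β-rule — branch into ~p3  //  ~p3.
                  branch 2.1.1.2.1 (add ~p3):
                    (p6 <-> ~p5): β-rule — branch into p6, ~p5  //  ~p6, ~~p5.
                      branch 2.1.1.2.1.1 (add p6, ~p5):
                        ○ open, literals {p3=F, p5=F, p6=T}.
                      branch 2.1.1.2.1.2 (add ~p6, ~~p5):
                        ○ open, literals {p3=F, p5=T, p6=F}.
                  branch 2.1.1.2.2 (add ~p3):
                    (p6 <-> ~p5): β-rule — branch into p6, ~p5  //  ~p6, ~~p5.
                      branch 2.1.1.2.2.1 (add p6, ~p5):
                        ○ open, literals {p3=F, p5=F, p6=T}.
                      branch 2.1.1.2.2.2 (add ~p6, ~~p5):
                        ○ open, literals {p3=F, p5=T, p6=F}.
          branch 2.1.2 (add p4):
            (p3 | (p6 <-> ~p5)): β-rule — branch into p3  //  (p6 <-> ~p5).
              branch 2.1.2.1 (add p3):
                ○ open, literals {p3=T, p4=T}.
              branch 2.1.2.2 (add (p6 <-> ~p5)):
                (p6 <-> ~p5): β-rule — branch into p6, ~p5  //  ~p6, ~~p5.
                  branch 2.1.2.2.1 (add p6, ~p5):
                    ○ open, literals {p4=T, p5=F, p6=T}.
                  branch 2.1.2.2.2 (add ~p6, ~~p5):
                    ○ open, literals {p4=T, p5=T, p6=F}.
      branch 2.2 (add ~((p3 & p3) -> p4), ~(p3 | (p6 <-> ~p5))):
        ~((p3 & p3) -> p4): α-rule — add (p3 & p3), ~p4.
        ~(p3 | (p6 <-> ~p5)): α-rule — add ~p3, ~(p6 <-> ~p5).
        (p3 & p3): α-rule — add p3, p3.
        × closes — contains both p3 and ~p3.
3 branches closed, 9 open.
Each open branch fixes some atoms; the unmentioned ones are free. Counting distinct full assignments: branch {p1=T, p2=T, p4=T} (p5, p6, p3) contributes 8 new; branch {p1=F, p2=T, p4=F} (p5, p6, p3) contributes 8 new; branch {p3=F, p5=F, p6=T} (p4, p1, p2) contributes 6 new; branch {p3=F, p5=T, p6=F} (p4, p1, p2) contributes 6 new; branch {p3=F, p5=F, p6=T} (p4, p1, p2) contributes 0 new; branch {p3=F, p5=T, p6=F} (p4, p1, p2) contributes 0 new; branch {p3=T, p4=T} (p5, p6, p1, p2) contributes 12 new; branch {p4=T, p5=F, p6=T} (p1, p2, p3) contributes 0 new; branch {p4=T, p5=T, p6=F} (p1, p2, p3) contributes 0 new. Total: 40.

40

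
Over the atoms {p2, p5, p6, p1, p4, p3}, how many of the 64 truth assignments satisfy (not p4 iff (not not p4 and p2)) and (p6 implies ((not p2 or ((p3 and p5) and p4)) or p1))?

Initial set: {((not p4 iff (not not p4 and p2)) and (p6 implies ((not p2 or ((p3 and p5) and p4)) or p1)))}.
((not p4 iff (not not p4 and p2)) and (p6 implies ((not p2 or ((p3 and p5) and p4)) or p1))): α-rule — add (not p4 iff (not not p4 and p2)), (p6 implies ((not p2 or ((p3 and p5) and p4)) or p1)).
(not p4 iff (not not p4 and p2)): β-rule — branch into not p4, (not not p4 and p2)  //  not not p4, not (not not p4 and p2).
  branch 1 (add not p4, (not not p4 and p2)):
    (not not p4 and p2): α-rule — add not not p4, p2.
    not not p4: drop double negation, giving p4.
    × closes — contains both p4 and not p4.
  branch 2 (add not not p4, not (not not p4 and p2)):
    (p6 implies ((not p2 or ((p3 and p5) and p4)) or p1)): β-rule — branch into not p6  //  ((not p2 or ((p3 and p5) and p4)) or p1).
      branch 2.1 (add not p6):
        not (not not p4 and p2): β-rule — branch into not not not p4  //  not p2.
          branch 2.1.1 (add not not not p4):
            not not not p4: drop double negation, giving not p4.
            × closes — contains both p4 and not p4.
          branch 2.1.2 (add not p2):
            ○ open, literals {p2=0, p4=1, p6=0}.
      branch 2.2 (add ((not p2 or ((p3 and p5) and p4)) or p1)):
        not (not not p4 and p2): β-rule — branch into not not not p4  //  not p2.
          branch 2.2.1 (add not not not p4):
            not not not p4: drop double negation, giving not p4.
            × closes — contains both p4 and not p4.
          branch 2.2.2 (add not p2):
            ((not p2 or ((p3 and p5) and p4)) or p1): β-rule — branch into (not p2 or ((p3 and p5) and p4))  //  p1.
              branch 2.2.2.1 (add (not p2 or ((p3 and p5) and p4))):
                (not p2 or ((p3 and p5) and p4)): β-rule — branch into not p2  //  ((p3 and p5) and p4).
                  branch 2.2.2.1.1 (add not p2):
                    ○ open, literals {p2=0, p4=1}.
                  branch 2.2.2.1.2 (add ((p3 and p5) and p4)):
                    ((p3 and p5) and p4): α-rule — add (p3 and p5), p4.
                    (p3 and p5): α-rule — add p3, p5.
                    ○ open, literals {p2=0, p3=1, p4=1, p5=1}.
              branch 2.2.2.2 (add p1):
                ○ open, literals {p1=1, p2=0, p4=1}.
3 branches closed, 4 open.
Each open branch fixes some atoms; the unmentioned ones are free. Counting distinct full assignments: branch {p2=0, p4=1, p6=0} (p5, p1, p3) contributes 8 new; branch {p2=0, p4=1} (p5, p6, p1, p3) contributes 8 new; branch {p2=0, p3=1, p4=1, p5=1} (p6, p1) contributes 0 new; branch {p1=1, p2=0, p4=1} (p5, p6, p3) contributes 0 new. Total: 16.

16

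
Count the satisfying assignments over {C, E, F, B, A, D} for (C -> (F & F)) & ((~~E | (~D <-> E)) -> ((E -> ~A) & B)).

Initial set: {((C -> (F & F)) & ((~~E | (~D <-> E)) -> ((E -> ~A) & B)))}.
((C -> (F & F)) & ((~~E | (~D <-> E)) -> ((E -> ~A) & B))): α-rule — add (C -> (F & F)), ((~~E | (~D <-> E)) -> ((E -> ~A) & B)).
(C -> (F & F)): β-rule — branch into ~C  //  (F & F).
  branch 1 (add ~C):
    ((~~E | (~D <-> E)) -> ((E -> ~A) & B)): β-rule — branch into ~(~~E | (~D <-> E))  //  ((E -> ~A) & B).
      branch 1.1 (add ~(~~E | (~D <-> E))):
        ~(~~E | (~D <-> E)): α-rule — add ~~~E, ~(~D <-> E).
        ~~~E: drop double negation, giving ~E.
        ~(~D <-> E): β-rule — branch into ~D, ~E  //  ~~D, E.
          branch 1.1.1 (add ~D, ~E):
            ○ open, literals {C=0, D=0, E=0}.
          branch 1.1.2 (add ~~D, E):
            × closes — contains both E and ~E.
      branch 1.2 (add ((E -> ~A) & B)):
        ((E -> ~A) & B): α-rule — add (E -> ~A), B.
        (E -> ~A): β-rule — branch into ~E  //  ~A.
          branch 1.2.1 (add ~E):
            ○ open, literals {B=1, C=0, E=0}.
          branch 1.2.2 (add ~A):
            ○ open, literals {A=0, B=1, C=0}.
  branch 2 (add (F & F)):
    (F & F): α-rule — add F, F.
    ((~~E | (~D <-> E)) -> ((E -> ~A) & B)): β-rule — branch into ~(~~E | (~D <-> E))  //  ((E -> ~A) & B).
      branch 2.1 (add ~(~~E | (~D <-> E))):
        ~(~~E | (~D <-> E)): α-rule — add ~~~E, ~(~D <-> E).
        ~~~E: drop double negation, giving ~E.
        ~(~D <-> E): β-rule — branch into ~D, ~E  //  ~~D, E.
          branch 2.1.1 (add ~D, ~E):
            ○ open, literals {D=0, E=0, F=1}.
          branch 2.1.2 (add ~~D, E):
            × closes — contains both E and ~E.
      branch 2.2 (add ((E -> ~A) & B)):
        ((E -> ~A) & B): α-rule — add (E -> ~A), B.
        (E -> ~A): β-rule — branch into ~E  //  ~A.
          branch 2.2.1 (add ~E):
            ○ open, literals {B=1, E=0, F=1}.
          branch 2.2.2 (add ~A):
            ○ open, literals {A=0, B=1, F=1}.
2 branches closed, 6 open.
Each open branch fixes some atoms; the unmentioned ones are free. Counting distinct full assignments: branch {C=0, D=0, E=0} (F, B, A) contributes 8 new; branch {B=1, C=0, E=0} (F, A, D) contributes 4 new; branch {A=0, B=1, C=0} (E, F, D) contributes 4 new; branch {D=0, E=0, F=1} (C, B, A) contributes 4 new; branch {B=1, E=0, F=1} (C, A, D) contributes 2 new; branch {A=0, B=1, F=1} (C, E, D) contributes 2 new. Total: 24.

24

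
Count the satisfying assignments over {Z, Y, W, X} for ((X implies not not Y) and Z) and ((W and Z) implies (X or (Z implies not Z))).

Initial set: {(((X implies not not Y) and Z) and ((W and Z) implies (X or (Z implies not Z))))}.
(((X implies not not Y) and Z) and ((W and Z) implies (X or (Z implies not Z)))): α-rule — add ((X implies not not Y) and Z), ((W and Z) implies (X or (Z implies not Z))).
((X implies not not Y) and Z): α-rule — add (X implies not not Y), Z.
((W and Z) implies (X or (Z implies not Z))): β-rule — branch into not (W and Z)  //  (X or (Z implies not Z)).
  branch 1 (add not (W and Z)):
    (X implies not not Y): β-rule — branch into not X  //  not not Y.
      branch 1.1 (add not X):
        not (W and Z): β-rule — branch into not W  //  not Z.
          branch 1.1.1 (add not W):
            ○ open, literals {W=0, X=0, Z=1}.
          branch 1.1.2 (add not Z):
            × closes — contains both Z and not Z.
      branch 1.2 (add not not Y):
        not not Y: drop double negation, giving Y.
        not (W and Z): β-rule — branch into not W  //  not Z.
          branch 1.2.1 (add not W):
            ○ open, literals {W=0, Y=1, Z=1}.
          branch 1.2.2 (add not Z):
            × closes — contains both Z and not Z.
  branch 2 (add (X or (Z implies not Z))):
    (X implies not not Y): β-rule — branch into not X  //  not not Y.
      branch 2.1 (add not X):
        (X or (Z implies not Z)): β-rule — branch into X  //  (Z implies not Z).
          branch 2.1.1 (add X):
            × closes — contains both X and not X.
          branch 2.1.2 (add (Z implies not Z)):
            (Z implies not Z): β-rule — branch into not Z  //  not Z.
              branch 2.1.2.1 (add not Z):
                × closes — contains both Z and not Z.
              branch 2.1.2.2 (add not Z):
                × closes — contains both Z and not Z.
      branch 2.2 (add not not Y):
        not not Y: drop double negation, giving Y.
        (X or (Z implies not Z)): β-rule — branch into X  //  (Z implies not Z).
          branch 2.2.1 (add X):
            ○ open, literals {X=1, Y=1, Z=1}.
          branch 2.2.2 (add (Z implies not Z)):
            (Z implies not Z): β-rule — branch into not Z  //  not Z.
              branch 2.2.2.1 (add not Z):
                × closes — contains both Z and not Z.
              branch 2.2.2.2 (add not Z):
                × closes — contains both Z and not Z.
7 branches closed, 3 open.
Each open branch fixes some atoms; the unmentioned ones are free. Counting distinct full assignments: branch {W=0, X=0, Z=1} (Y) contributes 2 new; branch {W=0, Y=1, Z=1} (X) contributes 1 new; branch {X=1, Y=1, Z=1} (W) contributes 1 new. Total: 4.

4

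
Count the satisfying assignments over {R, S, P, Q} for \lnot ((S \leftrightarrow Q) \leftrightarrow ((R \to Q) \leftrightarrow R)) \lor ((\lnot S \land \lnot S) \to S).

Initial set: {T (\lnot ((S \leftrightarrow Q) \leftrightarrow ((R \to Q) \leftrightarrow R)) \lor ((\lnot S \land \lnot S) \to S))}.
T (\lnot ((S \leftrightarrow Q) \leftrightarrow ((R \to Q) \leftrightarrow R)) \lor ((\lnot S \land \lnot S) \to S)): β-rule — branch into T \lnot ((S \leftrightarrow Q) \leftrightarrow ((R \to Q) \leftrightarrow R))  //  T ((\lnot S \land \lnot S) \to S).
  branch 1 (add T \lnot ((S \leftrightarrow Q) \leftrightarrow ((R \to Q) \leftrightarrow R))):
    T \lnot ((S \leftrightarrow Q) \leftrightarrow ((R \to Q) \leftrightarrow R)): β-rule — branch into T (S \leftrightarrow Q), F ((R \to Q) \leftrightarrow R)  //  F (S \leftrightarrow Q), T ((R \to Q) \leftrightarrow R).
      branch 1.1 (add T (S \leftrightarrow Q), F ((R \to Q) \leftrightarrow R)):
        T (S \leftrightarrow Q): β-rule — branch into T S, T Q  //  F S, F Q.
          branch 1.1.1 (add T S, T Q):
            F ((R \to Q) \leftrightarrow R): β-rule — branch into T (R \to Q), F R  //  F (R \to Q), T R.
              branch 1.1.1.1 (add T (R \to Q), F R):
                T (R \to Q): β-rule — branch into F R  //  T Q.
                  branch 1.1.1.1.1 (add F R):
                    ○ open, literals {Q=T, R=F, S=T}.
                  branch 1.1.1.1.2 (add T Q):
                    ○ open, literals {Q=T, R=F, S=T}.
              branch 1.1.1.2 (add F (R \to Q), T R):
                F (R \to Q): α-rule — add T R, F Q.
                × closes — contains both Q and \lnot Q.
          branch 1.1.2 (add F S, F Q):
            F ((R \to Q) \leftrightarrow R): β-rule — branch into T (R \to Q), F R  //  F (R \to Q), T R.
              branch 1.1.2.1 (add T (R \to Q), F R):
                T (R \to Q): β-rule — branch into F R  //  T Q.
                  branch 1.1.2.1.1 (add F R):
                    ○ open, literals {Q=F, R=F, S=F}.
                  branch 1.1.2.1.2 (add T Q):
                    × closes — contains both Q and \lnot Q.
              branch 1.1.2.2 (add F (R \to Q), T R):
                F (R \to Q): α-rule — add T R, F Q.
                ○ open, literals {Q=F, R=T, S=F}.
      branch 1.2 (add F (S \leftrightarrow Q), T ((R \to Q) \leftrightarrow R)):
        F (S \leftrightarrow Q): β-rule — branch into T S, F Q  //  F S, T Q.
          branch 1.2.1 (add T S, F Q):
            T ((R \to Q) \leftrightarrow R): β-rule — branch into T (R \to Q), T R  //  F (R \to Q), F R.
              branch 1.2.1.1 (add T (R \to Q), T R):
                T (R \to Q): β-rule — branch into F R  //  T Q.
                  branch 1.2.1.1.1 (add F R):
                    × closes — contains both R and \lnot R.
                  branch 1.2.1.1.2 (add T Q):
                    × closes — contains both Q and \lnot Q.
              branch 1.2.1.2 (add F (R \to Q), F R):
                F (R \to Q): α-rule — add T R, F Q.
                × closes — contains both R and \lnot R.
          branch 1.2.2 (add F S, T Q):
            T ((R \to Q) \leftrightarrow R): β-rule — branch into T (R \to Q), T R  //  F (R \to Q), F R.
              branch 1.2.2.1 (add T (R \to Q), T R):
                T (R \to Q): β-rule — branch into F R  //  T Q.
                  branch 1.2.2.1.1 (add F R):
                    × closes — contains both R and \lnot R.
                  branch 1.2.2.1.2 (add T Q):
                    ○ open, literals {Q=T, R=T, S=F}.
              branch 1.2.2.2 (add F (R \to Q), F R):
                F (R \to Q): α-rule — add T R, F Q.
                × closes — contains both R and \lnot R.
  branch 2 (add T ((\lnot S \land \lnot S) \to S)):
    T ((\lnot S \land \lnot S) \to S): β-rule — branch into F (\lnot S \land \lnot S)  //  T S.
      branch 2.1 (add F (\lnot S \land \lnot S)):
        F (\lnot S \land \lnot S): β-rule — branch into F \lnot S  //  F \lnot S.
          branch 2.1.1 (add F \lnot S):
            ○ open, literals {S=T}.
          branch 2.1.2 (add F \lnot S):
            ○ open, literals {S=T}.
      branch 2.2 (add T S):
        ○ open, literals {S=T}.
7 branches closed, 8 open.
Each open branch fixes some atoms; the unmentioned ones are free. Counting distinct full assignments: branch {Q=T, R=F, S=T} (P) contributes 2 new; branch {Q=T, R=F, S=T} (P) contributes 0 new; branch {Q=F, R=F, S=F} (P) contributes 2 new; branch {Q=F, R=T, S=F} (P) contributes 2 new; branch {Q=T, R=T, S=F} (P) contributes 2 new; branch {S=T} (R, P, Q) contributes 6 new; branch {S=T} (R, P, Q) contributes 0 new; branch {S=T} (R, P, Q) contributes 0 new. Total: 14.

14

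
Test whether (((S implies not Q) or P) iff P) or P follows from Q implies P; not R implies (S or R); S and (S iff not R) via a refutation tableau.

Initial set: {(Q implies P); (not R implies (S or R)); (S and (S iff not R)); not ((((S implies not Q) or P) iff P) or P)}.
(S and (S iff not R)): α-rule — add S, (S iff not R).
not ((((S implies not Q) or P) iff P) or P): α-rule — add not (((S implies not Q) or P) iff P), not P.
(Q implies P): β-rule — branch into not Q  //  P.
  branch 1 (add not Q):
    (not R implies (S or R)): β-rule — branch into not not R  //  (S or R).
      branch 1.1 (add not not R):
        (S iff not R): β-rule — branch into S, not R  //  not S, not not R.
          branch 1.1.1 (add S, not R):
            × closes — contains both R and not R.
          branch 1.1.2 (add not S, not not R):
            × closes — contains both S and not S.
      branch 1.2 (add (S or R)):
        (S iff not R): β-rule — branch into S, not R  //  not S, not not R.
          branch 1.2.1 (add S, not R):
            not (((S implies not Q) or P) iff P): β-rule — branch into ((S implies not Q) or P), not P  //  not ((S implies not Q) or P), P.
              branch 1.2.1.1 (add ((S implies not Q) or P), not P):
                (S or R): β-rule — branch into S  //  R.
                  branch 1.2.1.1.1 (add S):
                    ((S implies not Q) or P): β-rule — branch into (S implies not Q)  //  P.
                      branch 1.2.1.1.1.1 (add (S implies not Q)):
                        (S implies not Q): β-rule — branch into not S  //  not Q.
                          branch 1.2.1.1.1.1.1 (add not S):
                            × closes — contains both S and not S.
                          branch 1.2.1.1.1.1.2 (add not Q):
                            ○ open, literals {P=false, Q=false, R=false, S=true}.
                      branch 1.2.1.1.1.2 (add P):
                        × closes — contains both P and not P.
                  branch 1.2.1.1.2 (add R):
                    × closes — contains both R and not R.
              branch 1.2.1.2 (add not ((S implies not Q) or P), P):
                × closes — contains both P and not P.
          branch 1.2.2 (add not S, not not R):
            × closes — contains both S and not S.
  branch 2 (add P):
    × closes — contains both P and not P.
8 branches closed, 1 open.
An open branch gives a countermodel: P=false, Q=false, R=false, S=true (unmentioned atoms arbitrary); the premises hold there but the conclusion fails.

No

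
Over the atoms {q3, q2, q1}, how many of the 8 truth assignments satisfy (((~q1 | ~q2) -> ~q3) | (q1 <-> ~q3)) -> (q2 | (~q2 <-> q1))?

Initial set: {((((~q1 | ~q2) -> ~q3) | (q1 <-> ~q3)) -> (q2 | (~q2 <-> q1)))}.
((((~q1 | ~q2) -> ~q3) | (q1 <-> ~q3)) -> (q2 | (~q2 <-> q1))): β-rule — branch into ~(((~q1 | ~q2) -> ~q3) | (q1 <-> ~q3))  //  (q2 | (~q2 <-> q1)).
  branch 1 (add ~(((~q1 | ~q2) -> ~q3) | (q1 <-> ~q3))):
    ~(((~q1 | ~q2) -> ~q3) | (q1 <-> ~q3)): α-rule — add ~((~q1 | ~q2) -> ~q3), ~(q1 <-> ~q3).
    ~((~q1 | ~q2) -> ~q3): α-rule — add (~q1 | ~q2), ~~q3.
    ~(q1 <-> ~q3): β-rule — branch into q1, ~~q3  //  ~q1, ~q3.
      branch 1.1 (add q1, ~~q3):
        (~q1 | ~q2): β-rule — branch into ~q1  //  ~q2.
          branch 1.1.1 (add ~q1):
            × closes — contains both q1 and ~q1.
          branch 1.1.2 (add ~q2):
            ○ open, literals {q1=true, q2=false, q3=true}.
      branch 1.2 (add ~q1, ~q3):
        × closes — contains both q3 and ~q3.
  branch 2 (add (q2 | (~q2 <-> q1))):
    (q2 | (~q2 <-> q1)): β-rule — branch into q2  //  (~q2 <-> q1).
      branch 2.1 (add q2):
        ○ open, literals {q2=true}.
      branch 2.2 (add (~q2 <-> q1)):
        (~q2 <-> q1): β-rule — branch into ~q2, q1  //  ~~q2, ~q1.
          branch 2.2.1 (add ~q2, q1):
            ○ open, literals {q1=true, q2=false}.
          branch 2.2.2 (add ~~q2, ~q1):
            ○ open, literals {q1=false, q2=true}.
2 branches closed, 4 open.
Each open branch fixes some atoms; the unmentioned ones are free. Counting distinct full assignments: branch {q1=true, q2=false, q3=true} (none free) contributes 1 new; branch {q2=true} (q3, q1) contributes 4 new; branch {q1=true, q2=false} (q3) contributes 1 new; branch {q1=false, q2=true} (q3) contributes 0 new. Total: 6.

6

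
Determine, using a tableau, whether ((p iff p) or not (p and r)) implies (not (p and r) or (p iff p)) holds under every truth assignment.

Assume the negation and expand:
Initial set: {not (((p iff p) or not (p and r)) implies (not (p and r) or (p iff p)))}.
not (((p iff p) or not (p and r)) implies (not (p and r) or (p iff p))): α-rule — add ((p iff p) or not (p and r)), not (not (p and r) or (p iff p)).
not (not (p and r) or (p iff p)): α-rule — add not not (p and r), not (p iff p).
not not (p and r): α-rule — add p, r.
((p iff p) or not (p and r)): β-rule — branch into (p iff p)  //  not (p and r).
  branch 1 (add (p iff p)):
    not (p iff p): β-rule — branch into p, not p  //  not p, p.
      branch 1.1 (add p, not p):
        × closes — contains both p and not p.
      branch 1.2 (add not p, p):
        × closes — contains both p and not p.
  branch 2 (add not (p and r)):
    not (p iff p): β-rule — branch into p, not p  //  not p, p.
      branch 2.1 (add p, not p):
        × closes — contains both p and not p.
      branch 2.2 (add not p, p):
        × closes — contains both p and not p.
All 4 branches close.
Every branch closed, so the negation is unsatisfiable and the formula is valid.

Valid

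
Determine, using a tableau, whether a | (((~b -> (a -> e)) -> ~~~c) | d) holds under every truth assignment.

Assume the negation and expand:
Initial set: {~(a | (((~b -> (a -> e)) -> ~~~c) | d))}.
~(a | (((~b -> (a -> e)) -> ~~~c) | d)): α-rule — add ~a, ~(((~b -> (a -> e)) -> ~~~c) | d).
~(((~b -> (a -> e)) -> ~~~c) | d): α-rule — add ~((~b -> (a -> e)) -> ~~~c), ~d.
~((~b -> (a -> e)) -> ~~~c): α-rule — add (~b -> (a -> e)), ~~~~c.
~~~~c: drop double negation, giving ~~c.
(~b -> (a -> e)): β-rule — branch into ~~b  //  (a -> e).
  branch 1 (add ~~b):
    ○ open, literals {a=F, b=T, c=T, d=F}.
  branch 2 (add (a -> e)):
    (a -> e): β-rule — branch into ~a  //  e.
      branch 2.1 (add ~a):
        ○ open, literals {a=F, c=T, d=F}.
      branch 2.2 (add e):
        ○ open, literals {a=F, c=T, d=F, e=T}.
0 branches closed, 3 open.
An open branch gives a countermodel: a=F, b=T, c=T, d=F (unmentioned atoms arbitrary); under it the original formula is false.

Not valid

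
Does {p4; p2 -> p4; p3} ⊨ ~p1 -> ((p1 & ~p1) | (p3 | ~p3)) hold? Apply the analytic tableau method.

Initial set: {p4; (p2 -> p4); p3; ~(~p1 -> ((p1 & ~p1) | (p3 | ~p3)))}.
~(~p1 -> ((p1 & ~p1) | (p3 | ~p3))): α-rule — add ~p1, ~((p1 & ~p1) | (p3 | ~p3)).
~((p1 & ~p1) | (p3 | ~p3)): α-rule — add ~(p1 & ~p1), ~(p3 | ~p3).
~(p3 | ~p3): α-rule — add ~p3, ~~p3.
× closes — contains both p3 and ~p3.
All 1 branch closes.
Every branch closed, so the premises entail the conclusion.

Yes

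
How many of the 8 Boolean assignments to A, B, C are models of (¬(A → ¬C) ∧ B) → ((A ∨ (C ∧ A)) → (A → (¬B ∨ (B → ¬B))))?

Initial set: {T ((¬(A → ¬C) ∧ B) → ((A ∨ (C ∧ A)) → (A → (¬B ∨ (B → ¬B)))))}.
T ((¬(A → ¬C) ∧ B) → ((A ∨ (C ∧ A)) → (A → (¬B ∨ (B → ¬B))))): β-rule — branch into F (¬(A → ¬C) ∧ B)  //  T ((A ∨ (C ∧ A)) → (A → (¬B ∨ (B → ¬B)))).
  branch 1 (add F (¬(A → ¬C) ∧ B)):
    F (¬(A → ¬C) ∧ B): β-rule — branch into F ¬(A → ¬C)  //  F B.
      branch 1.1 (add F ¬(A → ¬C)):
        F ¬(A → ¬C): β-rule — branch into F A  //  T ¬C.
          branch 1.1.1 (add F A):
            ○ open, literals {A=F}.
          branch 1.1.2 (add T ¬C):
            ○ open, literals {C=F}.
      branch 1.2 (add F B):
        ○ open, literals {B=F}.
  branch 2 (add T ((A ∨ (C ∧ A)) → (A → (¬B ∨ (B → ¬B))))):
    T ((A ∨ (C ∧ A)) → (A → (¬B ∨ (B → ¬B)))): β-rule — branch into F (A ∨ (C ∧ A))  //  T (A → (¬B ∨ (B → ¬B))).
      branch 2.1 (add F (A ∨ (C ∧ A))):
        F (A ∨ (C ∧ A)): α-rule — add F A, F (C ∧ A).
        F (C ∧ A): β-rule — branch into F C  //  F A.
          branch 2.1.1 (add F C):
            ○ open, literals {A=F, C=F}.
          branch 2.1.2 (add F A):
            ○ open, literals {A=F}.
      branch 2.2 (add T (A → (¬B ∨ (B → ¬B)))):
        T (A → (¬B ∨ (B → ¬B))): β-rule — branch into F A  //  T (¬B ∨ (B → ¬B)).
          branch 2.2.1 (add F A):
            ○ open, literals {A=F}.
          branch 2.2.2 (add T (¬B ∨ (B → ¬B))):
            T (¬B ∨ (B → ¬B)): β-rule — branch into T ¬B  //  T (B → ¬B).
              branch 2.2.2.1 (add T ¬B):
                ○ open, literals {B=F}.
              branch 2.2.2.2 (add T (B → ¬B)):
                T (B → ¬B): β-rule — branch into F B  //  T ¬B.
                  branch 2.2.2.2.1 (add F B):
                    ○ open, literals {B=F}.
                  branch 2.2.2.2.2 (add T ¬B):
                    ○ open, literals {B=F}.
0 branches closed, 9 open.
Each open branch fixes some atoms; the unmentioned ones are free. Counting distinct full assignments: branch {A=F} (B, C) contributes 4 new; branch {C=F} (A, B) contributes 2 new; branch {B=F} (A, C) contributes 1 new; branch {A=F, C=F} (B) contributes 0 new; branch {A=F} (B, C) contributes 0 new; branch {A=F} (B, C) contributes 0 new; branch {B=F} (A, C) contributes 0 new; branch {B=F} (A, C) contributes 0 new; branch {B=F} (A, C) contributes 0 new. Total: 7.

7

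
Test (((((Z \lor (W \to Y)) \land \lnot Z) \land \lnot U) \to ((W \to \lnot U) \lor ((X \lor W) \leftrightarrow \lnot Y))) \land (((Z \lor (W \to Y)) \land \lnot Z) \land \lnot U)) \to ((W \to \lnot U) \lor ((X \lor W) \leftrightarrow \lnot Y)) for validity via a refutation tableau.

Valid

Assume the negation and expand:
Initial set: {F ((((((Z \lor (W \to Y)) \land \lnot Z) \land \lnot U) \to ((W \to \lnot U) \lor ((X \lor W) \leftrightarrow \lnot Y))) \land (((Z \lor (W \to Y)) \land \lnot Z) \land \lnot U)) \to ((W \to \lnot U) \lor ((X \lor W) \leftrightarrow \lnot Y)))}.
F ((((((Z \lor (W \to Y)) \land \lnot Z) \land \lnot U) \to ((W \to \lnot U) \lor ((X \lor W) \leftrightarrow \lnot Y))) \land (((Z \lor (W \to Y)) \land \lnot Z) \land \lnot U)) \to ((W \to \lnot U) \lor ((X \lor W) \leftrightarrow \lnot Y))): α-rule — add T (((((Z \lor (W \to Y)) \land \lnot Z) \land \lnot U) \to ((W \to \lnot U) \lor ((X \lor W) \leftrightarrow \lnot Y))) \land (((Z \lor (W \to Y)) \land \lnot Z) \land \lnot U)), F ((W \to \lnot U) \lor ((X \lor W) \leftrightarrow \lnot Y)).
T (((((Z \lor (W \to Y)) \land \lnot Z) \land \lnot U) \to ((W \to \lnot U) \lor ((X \lor W) \leftrightarrow \lnot Y))) \land (((Z \lor (W \to Y)) \land \lnot Z) \land \lnot U)): α-rule — add T ((((Z \lor (W \to Y)) \land \lnot Z) \land \lnot U) \to ((W \to \lnot U) \lor ((X \lor W) \leftrightarrow \lnot Y))), T (((Z \lor (W \to Y)) \land \lnot Z) \land \lnot U).
F ((W \to \lnot U) \lor ((X \lor W) \leftrightarrow \lnot Y)): α-rule — add F (W \to \lnot U), F ((X \lor W) \leftrightarrow \lnot Y).
T (((Z \lor (W \to Y)) \land \lnot Z) \land \lnot U): α-rule — add T ((Z \lor (W \to Y)) \land \lnot Z), T \lnot U.
F (W \to \lnot U): α-rule — add T W, F \lnot U.
× closes — contains both U and \lnot U.
All 1 branch closes.
Every branch closed, so the negation is unsatisfiable and the formula is valid.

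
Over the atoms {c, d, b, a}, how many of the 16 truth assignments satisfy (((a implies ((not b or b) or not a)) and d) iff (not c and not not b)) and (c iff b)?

4

Initial set: {((((a implies ((not b or b) or not a)) and d) iff (not c and not not b)) and (c iff b))}.
((((a implies ((not b or b) or not a)) and d) iff (not c and not not b)) and (c iff b)): α-rule — add (((a implies ((not b or b) or not a)) and d) iff (not c and not not b)), (c iff b).
(((a implies ((not b or b) or not a)) and d) iff (not c and not not b)): β-rule — branch into ((a implies ((not b or b) or not a)) and d), (not c and not not b)  //  not ((a implies ((not b or b) or not a)) and d), not (not c and not not b).
  branch 1 (add ((a implies ((not b or b) or not a)) and d), (not c and not not b)):
    ((a implies ((not b or b) or not a)) and d): α-rule — add (a implies ((not b or b) or not a)), d.
    (not c and not not b): α-rule — add not c, not not b.
    not not b: drop double negation, giving b.
    (c iff b): β-rule — branch into c, b  //  not c, not b.
      branch 1.1 (add c, b):
        × closes — contains both c and not c.
      branch 1.2 (add not c, not b):
        × closes — contains both b and not b.
  branch 2 (add not ((a implies ((not b or b) or not a)) and d), not (not c and not not b)):
    (c iff b): β-rule — branch into c, b  //  not c, not b.
      branch 2.1 (add c, b):
        not ((a implies ((not b or b) or not a)) and d): β-rule — branch into not (a implies ((not b or b) or not a))  //  not d.
          branch 2.1.1 (add not (a implies ((not b or b) or not a))):
            not (a implies ((not b or b) or not a)): α-rule — add a, not ((not b or b) or not a).
            not ((not b or b) or not a): α-rule — add not (not b or b), not not a.
            not (not b or b): α-rule — add not not b, not b.
            × closes — contains both b and not b.
          branch 2.1.2 (add not d):
            not (not c and not not b): β-rule — branch into not not c  //  not not not b.
              branch 2.1.2.1 (add not not c):
                ○ open, literals {b=1, c=1, d=0}.
              branch 2.1.2.2 (add not not not b):
                not not not b: drop double negation, giving not b.
                × closes — contains both b and not b.
      branch 2.2 (add not c, not b):
        not ((a implies ((not b or b) or not a)) and d): β-rule — branch into not (a implies ((not b or b) or not a))  //  not d.
          branch 2.2.1 (add not (a implies ((not b or b) or not a))):
            not (a implies ((not b or b) or not a)): α-rule — add a, not ((not b or b) or not a).
            not ((not b or b) or not a): α-rule — add not (not b or b), not not a.
            not (not b or b): α-rule — add not not b, not b.
            × closes — contains both b and not b.
          branch 2.2.2 (add not d):
            not (not c and not not b): β-rule — branch into not not c  //  not not not b.
              branch 2.2.2.1 (add not not c):
                × closes — contains both c and not c.
              branch 2.2.2.2 (add not not not b):
                not not not b: drop double negation, giving not b.
                ○ open, literals {b=0, c=0, d=0}.
6 branches closed, 2 open.
Each open branch fixes some atoms; the unmentioned ones are free. Counting distinct full assignments: branch {b=1, c=1, d=0} (a) contributes 2 new; branch {b=0, c=0, d=0} (a) contributes 2 new. Total: 4.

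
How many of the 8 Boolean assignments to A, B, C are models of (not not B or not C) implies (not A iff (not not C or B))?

Initial set: {((not not B or not C) implies (not A iff (not not C or B)))}.
((not not B or not C) implies (not A iff (not not C or B))): β-rule — branch into not (not not B or not C)  //  (not A iff (not not C or B)).
  branch 1 (add not (not not B or not C)):
    not (not not B or not C): α-rule — add not not not B, not not C.
    not not not B: drop double negation, giving not B.
    ○ open, literals {B=0, C=1}.
  branch 2 (add (not A iff (not not C or B))):
    (not A iff (not not C or B)): β-rule — branch into not A, (not not C or B)  //  not not A, not (not not C or B).
      branch 2.1 (add not A, (not not C or B)):
        (not not C or B): β-rule — branch into not not C  //  B.
          branch 2.1.1 (add not not C):
            not not C: drop double negation, giving C.
            ○ open, literals {A=0, C=1}.
          branch 2.1.2 (add B):
            ○ open, literals {A=0, B=1}.
      branch 2.2 (add not not A, not (not not C or B)):
        not (not not C or B): α-rule — add not not not C, not B.
        not not not C: drop double negation, giving not C.
        ○ open, literals {A=1, B=0, C=0}.
0 branches closed, 4 open.
Each open branch fixes some atoms; the unmentioned ones are free. Counting distinct full assignments: branch {B=0, C=1} (A) contributes 2 new; branch {A=0, C=1} (B) contributes 1 new; branch {A=0, B=1} (C) contributes 1 new; branch {A=1, B=0, C=0} (none free) contributes 1 new. Total: 5.

5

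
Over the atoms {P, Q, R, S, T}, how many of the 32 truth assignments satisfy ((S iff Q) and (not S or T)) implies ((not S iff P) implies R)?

29

Initial set: {(((S iff Q) and (not S or T)) implies ((not S iff P) implies R))}.
(((S iff Q) and (not S or T)) implies ((not S iff P) implies R)): β-rule — branch into not ((S iff Q) and (not S or T))  //  ((not S iff P) implies R).
  branch 1 (add not ((S iff Q) and (not S or T))):
    not ((S iff Q) and (not S or T)): β-rule — branch into not (S iff Q)  //  not (not S or T).
      branch 1.1 (add not (S iff Q)):
        not (S iff Q): β-rule — branch into S, not Q  //  not S, Q.
          branch 1.1.1 (add S, not Q):
            ○ open, literals {Q=false, S=true}.
          branch 1.1.2 (add not S, Q):
            ○ open, literals {Q=true, S=false}.
      branch 1.2 (add not (not S or T)):
        not (not S or T): α-rule — add not not S, not T.
        ○ open, literals {S=true, T=false}.
  branch 2 (add ((not S iff P) implies R)):
    ((not S iff P) implies R): β-rule — branch into not (not S iff P)  //  R.
      branch 2.1 (add not (not S iff P)):
        not (not S iff P): β-rule — branch into not S, not P  //  not not S, P.
          branch 2.1.1 (add not S, not P):
            ○ open, literals {P=false, S=false}.
          branch 2.1.2 (add not not S, P):
            ○ open, literals {P=true, S=true}.
      branch 2.2 (add R):
        ○ open, literals {R=true}.
0 branches closed, 6 open.
Each open branch fixes some atoms; the unmentioned ones are free. Counting distinct full assignments: branch {Q=false, S=true} (P, R, T) contributes 8 new; branch {Q=true, S=false} (P, R, T) contributes 8 new; branch {S=true, T=false} (P, Q, R) contributes 4 new; branch {P=false, S=false} (Q, R, T) contributes 4 new; branch {P=true, S=true} (Q, R, T) contributes 2 new; branch {R=true} (P, Q, S, T) contributes 3 new. Total: 29.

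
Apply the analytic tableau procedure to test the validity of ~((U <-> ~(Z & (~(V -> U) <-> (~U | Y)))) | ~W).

Not valid

Assume the negation and expand:
Initial set: {~~((U <-> ~(Z & (~(V -> U) <-> (~U | Y)))) | ~W)}.
~~((U <-> ~(Z & (~(V -> U) <-> (~U | Y)))) | ~W): β-rule — branch into (U <-> ~(Z & (~(V -> U) <-> (~U | Y))))  //  ~W.
  branch 1 (add (U <-> ~(Z & (~(V -> U) <-> (~U | Y))))):
    (U <-> ~(Z & (~(V -> U) <-> (~U | Y)))): β-rule — branch into U, ~(Z & (~(V -> U) <-> (~U | Y)))  //  ~U, ~~(Z & (~(V -> U) <-> (~U | Y))).
      branch 1.1 (add U, ~(Z & (~(V -> U) <-> (~U | Y)))):
        ~(Z & (~(V -> U) <-> (~U | Y))): β-rule — branch into ~Z  //  ~(~(V -> U) <-> (~U | Y)).
          branch 1.1.1 (add ~Z):
            ○ open, literals {U=T, Z=F}.
          branch 1.1.2 (add ~(~(V -> U) <-> (~U | Y))):
            ~(~(V -> U) <-> (~U | Y)): β-rule — branch into ~(V -> U), ~(~U | Y)  //  ~~(V -> U), (~U | Y).
              branch 1.1.2.1 (add ~(V -> U), ~(~U | Y)):
                ~(V -> U): α-rule — add V, ~U.
                × closes — contains both U and ~U.
              branch 1.1.2.2 (add ~~(V -> U), (~U | Y)):
                ~~(V -> U): β-rule — branch into ~V  //  U.
                  branch 1.1.2.2.1 (add ~V):
                    (~U | Y): β-rule — branch into ~U  //  Y.
                      branch 1.1.2.2.1.1 (add ~U):
                        × closes — contains both U and ~U.
                      branch 1.1.2.2.1.2 (add Y):
                        ○ open, literals {U=T, V=F, Y=T}.
                  branch 1.1.2.2.2 (add U):
                    (~U | Y): β-rule — branch into ~U  //  Y.
                      branch 1.1.2.2.2.1 (add ~U):
                        × closes — contains both U and ~U.
                      branch 1.1.2.2.2.2 (add Y):
                        ○ open, literals {U=T, Y=T}.
      branch 1.2 (add ~U, ~~(Z & (~(V -> U) <-> (~U | Y)))):
        ~~(Z & (~(V -> U) <-> (~U | Y))): α-rule — add Z, (~(V -> U) <-> (~U | Y)).
        (~(V -> U) <-> (~U | Y)): β-rule — branch into ~(V -> U), (~U | Y)  //  ~~(V -> U), ~(~U | Y).
          branch 1.2.1 (add ~(V -> U), (~U | Y)):
            ~(V -> U): α-rule — add V, ~U.
            (~U | Y): β-rule — branch into ~U  //  Y.
              branch 1.2.1.1 (add ~U):
                ○ open, literals {U=F, V=T, Z=T}.
              branch 1.2.1.2 (add Y):
                ○ open, literals {U=F, V=T, Y=T, Z=T}.
          branch 1.2.2 (add ~~(V -> U), ~(~U | Y)):
            ~(~U | Y): α-rule — add ~~U, ~Y.
            × closes — contains both U and ~U.
  branch 2 (add ~W):
    ○ open, literals {W=F}.
4 branches closed, 6 open.
An open branch gives a countermodel: U=T, Z=F (unmentioned atoms arbitrary); under it the original formula is false.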